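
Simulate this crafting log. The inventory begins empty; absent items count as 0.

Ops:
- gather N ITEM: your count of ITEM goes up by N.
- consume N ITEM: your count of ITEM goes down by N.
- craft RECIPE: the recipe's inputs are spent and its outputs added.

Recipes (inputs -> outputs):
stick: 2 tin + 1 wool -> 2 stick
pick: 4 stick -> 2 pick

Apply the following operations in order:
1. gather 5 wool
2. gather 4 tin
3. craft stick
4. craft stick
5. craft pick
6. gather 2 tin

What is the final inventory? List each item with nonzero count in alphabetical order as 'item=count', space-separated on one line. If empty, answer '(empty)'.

Answer: pick=2 tin=2 wool=3

Derivation:
After 1 (gather 5 wool): wool=5
After 2 (gather 4 tin): tin=4 wool=5
After 3 (craft stick): stick=2 tin=2 wool=4
After 4 (craft stick): stick=4 wool=3
After 5 (craft pick): pick=2 wool=3
After 6 (gather 2 tin): pick=2 tin=2 wool=3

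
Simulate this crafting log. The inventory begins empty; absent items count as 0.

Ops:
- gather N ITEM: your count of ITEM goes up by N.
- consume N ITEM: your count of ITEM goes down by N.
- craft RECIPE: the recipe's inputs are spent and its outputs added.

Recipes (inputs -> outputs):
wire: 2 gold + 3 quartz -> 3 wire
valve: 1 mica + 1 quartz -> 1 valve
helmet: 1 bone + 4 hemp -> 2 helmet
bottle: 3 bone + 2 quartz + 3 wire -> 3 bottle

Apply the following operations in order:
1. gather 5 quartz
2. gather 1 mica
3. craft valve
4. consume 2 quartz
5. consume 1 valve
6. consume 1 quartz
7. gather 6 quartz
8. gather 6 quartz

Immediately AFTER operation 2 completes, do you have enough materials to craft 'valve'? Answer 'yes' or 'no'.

After 1 (gather 5 quartz): quartz=5
After 2 (gather 1 mica): mica=1 quartz=5

Answer: yes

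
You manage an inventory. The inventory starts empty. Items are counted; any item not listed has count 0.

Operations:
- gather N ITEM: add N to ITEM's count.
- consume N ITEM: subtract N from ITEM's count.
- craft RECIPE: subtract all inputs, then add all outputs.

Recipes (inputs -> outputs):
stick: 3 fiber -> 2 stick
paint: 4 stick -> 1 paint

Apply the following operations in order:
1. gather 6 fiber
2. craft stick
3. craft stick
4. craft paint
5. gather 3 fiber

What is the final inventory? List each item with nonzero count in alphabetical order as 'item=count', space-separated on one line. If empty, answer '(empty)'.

Answer: fiber=3 paint=1

Derivation:
After 1 (gather 6 fiber): fiber=6
After 2 (craft stick): fiber=3 stick=2
After 3 (craft stick): stick=4
After 4 (craft paint): paint=1
After 5 (gather 3 fiber): fiber=3 paint=1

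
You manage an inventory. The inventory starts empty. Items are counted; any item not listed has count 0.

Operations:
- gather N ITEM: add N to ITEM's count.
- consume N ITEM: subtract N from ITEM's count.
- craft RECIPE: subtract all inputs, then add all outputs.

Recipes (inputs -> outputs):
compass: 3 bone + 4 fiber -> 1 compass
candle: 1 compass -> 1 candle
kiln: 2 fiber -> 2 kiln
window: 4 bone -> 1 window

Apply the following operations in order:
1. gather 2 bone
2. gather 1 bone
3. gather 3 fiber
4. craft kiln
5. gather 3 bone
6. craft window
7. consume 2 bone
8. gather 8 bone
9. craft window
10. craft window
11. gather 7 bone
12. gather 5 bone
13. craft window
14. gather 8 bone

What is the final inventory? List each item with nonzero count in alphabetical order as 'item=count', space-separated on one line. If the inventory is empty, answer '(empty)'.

Answer: bone=16 fiber=1 kiln=2 window=4

Derivation:
After 1 (gather 2 bone): bone=2
After 2 (gather 1 bone): bone=3
After 3 (gather 3 fiber): bone=3 fiber=3
After 4 (craft kiln): bone=3 fiber=1 kiln=2
After 5 (gather 3 bone): bone=6 fiber=1 kiln=2
After 6 (craft window): bone=2 fiber=1 kiln=2 window=1
After 7 (consume 2 bone): fiber=1 kiln=2 window=1
After 8 (gather 8 bone): bone=8 fiber=1 kiln=2 window=1
After 9 (craft window): bone=4 fiber=1 kiln=2 window=2
After 10 (craft window): fiber=1 kiln=2 window=3
After 11 (gather 7 bone): bone=7 fiber=1 kiln=2 window=3
After 12 (gather 5 bone): bone=12 fiber=1 kiln=2 window=3
After 13 (craft window): bone=8 fiber=1 kiln=2 window=4
After 14 (gather 8 bone): bone=16 fiber=1 kiln=2 window=4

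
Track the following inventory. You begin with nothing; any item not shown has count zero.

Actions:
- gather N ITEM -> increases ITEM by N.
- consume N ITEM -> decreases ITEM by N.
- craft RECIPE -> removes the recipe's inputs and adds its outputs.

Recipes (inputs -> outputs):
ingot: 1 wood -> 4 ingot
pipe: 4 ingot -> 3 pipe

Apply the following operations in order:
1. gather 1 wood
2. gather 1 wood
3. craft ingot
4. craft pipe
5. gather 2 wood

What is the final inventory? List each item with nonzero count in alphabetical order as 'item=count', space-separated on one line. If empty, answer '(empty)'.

Answer: pipe=3 wood=3

Derivation:
After 1 (gather 1 wood): wood=1
After 2 (gather 1 wood): wood=2
After 3 (craft ingot): ingot=4 wood=1
After 4 (craft pipe): pipe=3 wood=1
After 5 (gather 2 wood): pipe=3 wood=3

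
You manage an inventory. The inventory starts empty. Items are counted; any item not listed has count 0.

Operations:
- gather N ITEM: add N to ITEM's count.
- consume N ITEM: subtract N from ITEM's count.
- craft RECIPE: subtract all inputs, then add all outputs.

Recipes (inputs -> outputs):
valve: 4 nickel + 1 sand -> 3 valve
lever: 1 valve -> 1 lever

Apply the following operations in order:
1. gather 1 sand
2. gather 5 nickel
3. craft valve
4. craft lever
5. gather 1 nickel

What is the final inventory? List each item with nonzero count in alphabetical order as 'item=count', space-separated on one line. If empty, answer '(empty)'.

After 1 (gather 1 sand): sand=1
After 2 (gather 5 nickel): nickel=5 sand=1
After 3 (craft valve): nickel=1 valve=3
After 4 (craft lever): lever=1 nickel=1 valve=2
After 5 (gather 1 nickel): lever=1 nickel=2 valve=2

Answer: lever=1 nickel=2 valve=2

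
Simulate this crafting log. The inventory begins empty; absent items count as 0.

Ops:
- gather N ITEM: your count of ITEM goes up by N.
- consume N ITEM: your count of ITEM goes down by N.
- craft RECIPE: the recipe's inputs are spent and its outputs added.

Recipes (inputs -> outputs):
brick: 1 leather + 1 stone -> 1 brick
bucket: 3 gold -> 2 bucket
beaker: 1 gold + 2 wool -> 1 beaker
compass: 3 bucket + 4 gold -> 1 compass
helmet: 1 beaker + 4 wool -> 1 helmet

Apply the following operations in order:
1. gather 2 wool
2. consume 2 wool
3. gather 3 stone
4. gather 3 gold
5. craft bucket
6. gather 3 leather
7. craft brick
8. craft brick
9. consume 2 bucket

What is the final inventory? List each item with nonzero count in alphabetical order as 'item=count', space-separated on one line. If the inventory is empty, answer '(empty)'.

Answer: brick=2 leather=1 stone=1

Derivation:
After 1 (gather 2 wool): wool=2
After 2 (consume 2 wool): (empty)
After 3 (gather 3 stone): stone=3
After 4 (gather 3 gold): gold=3 stone=3
After 5 (craft bucket): bucket=2 stone=3
After 6 (gather 3 leather): bucket=2 leather=3 stone=3
After 7 (craft brick): brick=1 bucket=2 leather=2 stone=2
After 8 (craft brick): brick=2 bucket=2 leather=1 stone=1
After 9 (consume 2 bucket): brick=2 leather=1 stone=1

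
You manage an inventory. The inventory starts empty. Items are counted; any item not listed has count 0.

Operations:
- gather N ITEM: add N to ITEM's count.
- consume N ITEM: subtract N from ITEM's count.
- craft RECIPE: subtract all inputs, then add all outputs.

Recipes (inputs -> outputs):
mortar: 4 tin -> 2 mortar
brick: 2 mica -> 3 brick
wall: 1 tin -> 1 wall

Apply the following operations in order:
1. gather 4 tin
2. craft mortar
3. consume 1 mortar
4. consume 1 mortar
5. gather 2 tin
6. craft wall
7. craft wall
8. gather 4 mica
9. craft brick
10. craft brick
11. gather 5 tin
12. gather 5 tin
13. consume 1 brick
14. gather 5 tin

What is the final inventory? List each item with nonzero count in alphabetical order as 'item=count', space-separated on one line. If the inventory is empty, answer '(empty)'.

After 1 (gather 4 tin): tin=4
After 2 (craft mortar): mortar=2
After 3 (consume 1 mortar): mortar=1
After 4 (consume 1 mortar): (empty)
After 5 (gather 2 tin): tin=2
After 6 (craft wall): tin=1 wall=1
After 7 (craft wall): wall=2
After 8 (gather 4 mica): mica=4 wall=2
After 9 (craft brick): brick=3 mica=2 wall=2
After 10 (craft brick): brick=6 wall=2
After 11 (gather 5 tin): brick=6 tin=5 wall=2
After 12 (gather 5 tin): brick=6 tin=10 wall=2
After 13 (consume 1 brick): brick=5 tin=10 wall=2
After 14 (gather 5 tin): brick=5 tin=15 wall=2

Answer: brick=5 tin=15 wall=2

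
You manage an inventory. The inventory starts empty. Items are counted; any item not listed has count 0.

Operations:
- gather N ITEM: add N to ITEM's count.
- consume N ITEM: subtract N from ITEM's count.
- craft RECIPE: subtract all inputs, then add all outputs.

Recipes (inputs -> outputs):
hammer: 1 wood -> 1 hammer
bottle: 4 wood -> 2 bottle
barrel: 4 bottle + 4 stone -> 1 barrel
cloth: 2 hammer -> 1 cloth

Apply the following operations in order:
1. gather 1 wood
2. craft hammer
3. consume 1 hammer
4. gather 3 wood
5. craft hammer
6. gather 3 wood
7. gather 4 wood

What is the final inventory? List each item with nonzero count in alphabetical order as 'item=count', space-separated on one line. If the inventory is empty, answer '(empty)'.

After 1 (gather 1 wood): wood=1
After 2 (craft hammer): hammer=1
After 3 (consume 1 hammer): (empty)
After 4 (gather 3 wood): wood=3
After 5 (craft hammer): hammer=1 wood=2
After 6 (gather 3 wood): hammer=1 wood=5
After 7 (gather 4 wood): hammer=1 wood=9

Answer: hammer=1 wood=9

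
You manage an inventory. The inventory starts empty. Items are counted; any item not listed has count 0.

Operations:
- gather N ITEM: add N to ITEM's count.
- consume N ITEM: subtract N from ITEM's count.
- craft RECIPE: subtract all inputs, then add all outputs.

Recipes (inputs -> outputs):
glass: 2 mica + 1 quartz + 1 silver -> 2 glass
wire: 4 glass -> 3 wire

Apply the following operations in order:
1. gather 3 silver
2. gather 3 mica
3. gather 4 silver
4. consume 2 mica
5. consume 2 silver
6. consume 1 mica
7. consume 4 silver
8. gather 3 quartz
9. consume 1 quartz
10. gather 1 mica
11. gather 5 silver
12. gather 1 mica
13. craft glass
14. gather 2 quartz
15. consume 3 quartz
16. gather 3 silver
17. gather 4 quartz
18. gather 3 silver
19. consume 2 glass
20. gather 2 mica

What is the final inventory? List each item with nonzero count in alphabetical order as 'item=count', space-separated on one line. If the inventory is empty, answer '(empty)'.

After 1 (gather 3 silver): silver=3
After 2 (gather 3 mica): mica=3 silver=3
After 3 (gather 4 silver): mica=3 silver=7
After 4 (consume 2 mica): mica=1 silver=7
After 5 (consume 2 silver): mica=1 silver=5
After 6 (consume 1 mica): silver=5
After 7 (consume 4 silver): silver=1
After 8 (gather 3 quartz): quartz=3 silver=1
After 9 (consume 1 quartz): quartz=2 silver=1
After 10 (gather 1 mica): mica=1 quartz=2 silver=1
After 11 (gather 5 silver): mica=1 quartz=2 silver=6
After 12 (gather 1 mica): mica=2 quartz=2 silver=6
After 13 (craft glass): glass=2 quartz=1 silver=5
After 14 (gather 2 quartz): glass=2 quartz=3 silver=5
After 15 (consume 3 quartz): glass=2 silver=5
After 16 (gather 3 silver): glass=2 silver=8
After 17 (gather 4 quartz): glass=2 quartz=4 silver=8
After 18 (gather 3 silver): glass=2 quartz=4 silver=11
After 19 (consume 2 glass): quartz=4 silver=11
After 20 (gather 2 mica): mica=2 quartz=4 silver=11

Answer: mica=2 quartz=4 silver=11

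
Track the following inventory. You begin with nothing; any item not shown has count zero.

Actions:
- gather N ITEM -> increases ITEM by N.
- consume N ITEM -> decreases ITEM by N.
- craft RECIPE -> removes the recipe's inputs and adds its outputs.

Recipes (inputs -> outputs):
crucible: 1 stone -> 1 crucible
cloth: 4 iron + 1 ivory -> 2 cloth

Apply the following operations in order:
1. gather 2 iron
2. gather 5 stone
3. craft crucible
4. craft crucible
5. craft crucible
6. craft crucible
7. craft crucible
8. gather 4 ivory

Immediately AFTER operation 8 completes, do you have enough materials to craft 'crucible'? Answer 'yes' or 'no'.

After 1 (gather 2 iron): iron=2
After 2 (gather 5 stone): iron=2 stone=5
After 3 (craft crucible): crucible=1 iron=2 stone=4
After 4 (craft crucible): crucible=2 iron=2 stone=3
After 5 (craft crucible): crucible=3 iron=2 stone=2
After 6 (craft crucible): crucible=4 iron=2 stone=1
After 7 (craft crucible): crucible=5 iron=2
After 8 (gather 4 ivory): crucible=5 iron=2 ivory=4

Answer: no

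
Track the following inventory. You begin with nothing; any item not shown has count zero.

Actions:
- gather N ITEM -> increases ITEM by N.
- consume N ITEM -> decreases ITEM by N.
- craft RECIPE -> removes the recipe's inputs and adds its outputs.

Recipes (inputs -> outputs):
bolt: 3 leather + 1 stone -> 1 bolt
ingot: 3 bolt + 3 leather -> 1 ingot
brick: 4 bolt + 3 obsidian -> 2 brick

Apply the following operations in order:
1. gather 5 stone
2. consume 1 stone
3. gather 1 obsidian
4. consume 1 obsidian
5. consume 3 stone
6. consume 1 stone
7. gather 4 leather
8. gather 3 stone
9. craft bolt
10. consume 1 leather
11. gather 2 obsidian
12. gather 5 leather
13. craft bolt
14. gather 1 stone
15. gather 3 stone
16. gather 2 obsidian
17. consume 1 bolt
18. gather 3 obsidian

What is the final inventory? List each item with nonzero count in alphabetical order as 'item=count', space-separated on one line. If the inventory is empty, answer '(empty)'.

Answer: bolt=1 leather=2 obsidian=7 stone=5

Derivation:
After 1 (gather 5 stone): stone=5
After 2 (consume 1 stone): stone=4
After 3 (gather 1 obsidian): obsidian=1 stone=4
After 4 (consume 1 obsidian): stone=4
After 5 (consume 3 stone): stone=1
After 6 (consume 1 stone): (empty)
After 7 (gather 4 leather): leather=4
After 8 (gather 3 stone): leather=4 stone=3
After 9 (craft bolt): bolt=1 leather=1 stone=2
After 10 (consume 1 leather): bolt=1 stone=2
After 11 (gather 2 obsidian): bolt=1 obsidian=2 stone=2
After 12 (gather 5 leather): bolt=1 leather=5 obsidian=2 stone=2
After 13 (craft bolt): bolt=2 leather=2 obsidian=2 stone=1
After 14 (gather 1 stone): bolt=2 leather=2 obsidian=2 stone=2
After 15 (gather 3 stone): bolt=2 leather=2 obsidian=2 stone=5
After 16 (gather 2 obsidian): bolt=2 leather=2 obsidian=4 stone=5
After 17 (consume 1 bolt): bolt=1 leather=2 obsidian=4 stone=5
After 18 (gather 3 obsidian): bolt=1 leather=2 obsidian=7 stone=5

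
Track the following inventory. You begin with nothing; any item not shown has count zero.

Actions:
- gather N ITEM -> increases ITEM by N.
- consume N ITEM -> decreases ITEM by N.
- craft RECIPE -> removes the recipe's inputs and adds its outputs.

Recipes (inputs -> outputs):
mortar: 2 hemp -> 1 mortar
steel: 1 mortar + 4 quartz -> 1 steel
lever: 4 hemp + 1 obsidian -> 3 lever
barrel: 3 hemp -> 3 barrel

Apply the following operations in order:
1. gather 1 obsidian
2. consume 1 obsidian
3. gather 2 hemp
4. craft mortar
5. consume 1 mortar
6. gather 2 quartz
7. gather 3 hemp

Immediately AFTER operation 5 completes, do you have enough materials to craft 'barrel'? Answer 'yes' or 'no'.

Answer: no

Derivation:
After 1 (gather 1 obsidian): obsidian=1
After 2 (consume 1 obsidian): (empty)
After 3 (gather 2 hemp): hemp=2
After 4 (craft mortar): mortar=1
After 5 (consume 1 mortar): (empty)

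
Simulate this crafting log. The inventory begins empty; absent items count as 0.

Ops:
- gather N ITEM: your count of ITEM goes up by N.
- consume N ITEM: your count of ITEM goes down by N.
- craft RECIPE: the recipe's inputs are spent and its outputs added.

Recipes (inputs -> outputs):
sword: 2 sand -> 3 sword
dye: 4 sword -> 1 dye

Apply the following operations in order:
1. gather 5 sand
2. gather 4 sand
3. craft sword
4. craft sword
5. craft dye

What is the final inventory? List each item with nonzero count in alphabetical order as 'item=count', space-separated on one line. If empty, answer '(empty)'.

Answer: dye=1 sand=5 sword=2

Derivation:
After 1 (gather 5 sand): sand=5
After 2 (gather 4 sand): sand=9
After 3 (craft sword): sand=7 sword=3
After 4 (craft sword): sand=5 sword=6
After 5 (craft dye): dye=1 sand=5 sword=2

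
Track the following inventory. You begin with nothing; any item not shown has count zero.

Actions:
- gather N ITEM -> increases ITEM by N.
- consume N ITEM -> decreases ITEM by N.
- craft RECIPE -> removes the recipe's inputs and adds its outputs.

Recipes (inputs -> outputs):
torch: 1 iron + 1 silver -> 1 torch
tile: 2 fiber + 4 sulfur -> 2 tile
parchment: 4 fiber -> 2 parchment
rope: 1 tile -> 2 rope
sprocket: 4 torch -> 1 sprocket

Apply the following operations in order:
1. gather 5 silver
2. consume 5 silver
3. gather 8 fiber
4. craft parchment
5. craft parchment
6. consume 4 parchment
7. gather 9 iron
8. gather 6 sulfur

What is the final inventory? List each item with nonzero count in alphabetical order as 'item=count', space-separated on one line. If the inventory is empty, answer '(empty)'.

After 1 (gather 5 silver): silver=5
After 2 (consume 5 silver): (empty)
After 3 (gather 8 fiber): fiber=8
After 4 (craft parchment): fiber=4 parchment=2
After 5 (craft parchment): parchment=4
After 6 (consume 4 parchment): (empty)
After 7 (gather 9 iron): iron=9
After 8 (gather 6 sulfur): iron=9 sulfur=6

Answer: iron=9 sulfur=6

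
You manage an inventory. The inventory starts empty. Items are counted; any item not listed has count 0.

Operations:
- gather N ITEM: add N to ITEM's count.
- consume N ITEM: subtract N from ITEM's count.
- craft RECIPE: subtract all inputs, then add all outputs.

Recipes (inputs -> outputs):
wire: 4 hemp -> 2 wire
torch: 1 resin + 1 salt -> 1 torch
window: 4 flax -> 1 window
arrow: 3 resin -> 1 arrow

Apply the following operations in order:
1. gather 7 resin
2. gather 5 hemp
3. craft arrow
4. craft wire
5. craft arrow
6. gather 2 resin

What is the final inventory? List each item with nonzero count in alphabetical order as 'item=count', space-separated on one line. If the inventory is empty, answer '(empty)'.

Answer: arrow=2 hemp=1 resin=3 wire=2

Derivation:
After 1 (gather 7 resin): resin=7
After 2 (gather 5 hemp): hemp=5 resin=7
After 3 (craft arrow): arrow=1 hemp=5 resin=4
After 4 (craft wire): arrow=1 hemp=1 resin=4 wire=2
After 5 (craft arrow): arrow=2 hemp=1 resin=1 wire=2
After 6 (gather 2 resin): arrow=2 hemp=1 resin=3 wire=2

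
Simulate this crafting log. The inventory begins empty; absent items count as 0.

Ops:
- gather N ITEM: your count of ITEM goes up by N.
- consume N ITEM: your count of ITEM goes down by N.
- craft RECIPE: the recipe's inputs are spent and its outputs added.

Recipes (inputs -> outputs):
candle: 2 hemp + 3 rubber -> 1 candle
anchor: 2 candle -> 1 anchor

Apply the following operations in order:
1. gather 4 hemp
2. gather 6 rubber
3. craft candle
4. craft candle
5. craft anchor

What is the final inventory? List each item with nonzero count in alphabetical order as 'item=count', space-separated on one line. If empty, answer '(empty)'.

After 1 (gather 4 hemp): hemp=4
After 2 (gather 6 rubber): hemp=4 rubber=6
After 3 (craft candle): candle=1 hemp=2 rubber=3
After 4 (craft candle): candle=2
After 5 (craft anchor): anchor=1

Answer: anchor=1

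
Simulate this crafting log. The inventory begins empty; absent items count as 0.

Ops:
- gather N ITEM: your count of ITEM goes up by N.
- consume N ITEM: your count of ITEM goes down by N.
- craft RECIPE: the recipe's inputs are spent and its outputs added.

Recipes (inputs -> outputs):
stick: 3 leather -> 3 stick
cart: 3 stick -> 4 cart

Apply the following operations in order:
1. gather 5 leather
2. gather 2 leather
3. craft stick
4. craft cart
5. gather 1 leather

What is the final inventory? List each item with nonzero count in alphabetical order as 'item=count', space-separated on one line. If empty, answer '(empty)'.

Answer: cart=4 leather=5

Derivation:
After 1 (gather 5 leather): leather=5
After 2 (gather 2 leather): leather=7
After 3 (craft stick): leather=4 stick=3
After 4 (craft cart): cart=4 leather=4
After 5 (gather 1 leather): cart=4 leather=5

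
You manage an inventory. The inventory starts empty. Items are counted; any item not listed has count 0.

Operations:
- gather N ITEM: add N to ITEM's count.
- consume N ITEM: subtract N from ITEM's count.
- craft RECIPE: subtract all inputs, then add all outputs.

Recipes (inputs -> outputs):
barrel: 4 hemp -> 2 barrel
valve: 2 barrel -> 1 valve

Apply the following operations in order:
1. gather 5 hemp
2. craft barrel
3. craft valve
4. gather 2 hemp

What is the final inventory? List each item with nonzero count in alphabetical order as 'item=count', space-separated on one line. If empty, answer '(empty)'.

Answer: hemp=3 valve=1

Derivation:
After 1 (gather 5 hemp): hemp=5
After 2 (craft barrel): barrel=2 hemp=1
After 3 (craft valve): hemp=1 valve=1
After 4 (gather 2 hemp): hemp=3 valve=1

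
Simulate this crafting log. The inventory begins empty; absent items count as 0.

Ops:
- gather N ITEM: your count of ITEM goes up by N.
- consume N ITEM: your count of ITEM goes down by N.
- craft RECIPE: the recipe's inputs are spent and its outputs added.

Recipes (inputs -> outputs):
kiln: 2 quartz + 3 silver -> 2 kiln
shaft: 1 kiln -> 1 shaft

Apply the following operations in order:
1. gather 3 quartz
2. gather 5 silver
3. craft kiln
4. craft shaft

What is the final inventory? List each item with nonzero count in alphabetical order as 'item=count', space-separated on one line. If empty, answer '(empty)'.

Answer: kiln=1 quartz=1 shaft=1 silver=2

Derivation:
After 1 (gather 3 quartz): quartz=3
After 2 (gather 5 silver): quartz=3 silver=5
After 3 (craft kiln): kiln=2 quartz=1 silver=2
After 4 (craft shaft): kiln=1 quartz=1 shaft=1 silver=2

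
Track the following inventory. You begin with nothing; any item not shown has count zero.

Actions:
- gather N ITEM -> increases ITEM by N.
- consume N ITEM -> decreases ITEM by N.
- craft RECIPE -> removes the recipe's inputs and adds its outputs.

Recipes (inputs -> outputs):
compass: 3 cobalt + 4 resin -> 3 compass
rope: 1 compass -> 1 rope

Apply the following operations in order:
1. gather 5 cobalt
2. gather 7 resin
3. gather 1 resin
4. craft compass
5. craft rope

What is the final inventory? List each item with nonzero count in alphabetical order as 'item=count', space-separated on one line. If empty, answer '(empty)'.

Answer: cobalt=2 compass=2 resin=4 rope=1

Derivation:
After 1 (gather 5 cobalt): cobalt=5
After 2 (gather 7 resin): cobalt=5 resin=7
After 3 (gather 1 resin): cobalt=5 resin=8
After 4 (craft compass): cobalt=2 compass=3 resin=4
After 5 (craft rope): cobalt=2 compass=2 resin=4 rope=1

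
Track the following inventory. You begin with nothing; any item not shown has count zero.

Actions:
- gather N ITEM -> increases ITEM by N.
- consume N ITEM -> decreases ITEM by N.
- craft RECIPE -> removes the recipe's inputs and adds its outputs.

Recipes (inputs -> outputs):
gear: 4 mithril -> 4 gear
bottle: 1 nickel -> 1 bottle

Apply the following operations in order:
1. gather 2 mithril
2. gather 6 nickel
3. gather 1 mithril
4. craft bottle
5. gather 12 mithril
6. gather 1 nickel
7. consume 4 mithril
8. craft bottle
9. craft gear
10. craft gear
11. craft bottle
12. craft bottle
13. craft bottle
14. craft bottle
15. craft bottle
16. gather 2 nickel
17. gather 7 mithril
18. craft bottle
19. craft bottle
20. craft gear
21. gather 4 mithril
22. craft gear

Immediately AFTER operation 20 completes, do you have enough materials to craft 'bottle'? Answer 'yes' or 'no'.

Answer: no

Derivation:
After 1 (gather 2 mithril): mithril=2
After 2 (gather 6 nickel): mithril=2 nickel=6
After 3 (gather 1 mithril): mithril=3 nickel=6
After 4 (craft bottle): bottle=1 mithril=3 nickel=5
After 5 (gather 12 mithril): bottle=1 mithril=15 nickel=5
After 6 (gather 1 nickel): bottle=1 mithril=15 nickel=6
After 7 (consume 4 mithril): bottle=1 mithril=11 nickel=6
After 8 (craft bottle): bottle=2 mithril=11 nickel=5
After 9 (craft gear): bottle=2 gear=4 mithril=7 nickel=5
After 10 (craft gear): bottle=2 gear=8 mithril=3 nickel=5
After 11 (craft bottle): bottle=3 gear=8 mithril=3 nickel=4
After 12 (craft bottle): bottle=4 gear=8 mithril=3 nickel=3
After 13 (craft bottle): bottle=5 gear=8 mithril=3 nickel=2
After 14 (craft bottle): bottle=6 gear=8 mithril=3 nickel=1
After 15 (craft bottle): bottle=7 gear=8 mithril=3
After 16 (gather 2 nickel): bottle=7 gear=8 mithril=3 nickel=2
After 17 (gather 7 mithril): bottle=7 gear=8 mithril=10 nickel=2
After 18 (craft bottle): bottle=8 gear=8 mithril=10 nickel=1
After 19 (craft bottle): bottle=9 gear=8 mithril=10
After 20 (craft gear): bottle=9 gear=12 mithril=6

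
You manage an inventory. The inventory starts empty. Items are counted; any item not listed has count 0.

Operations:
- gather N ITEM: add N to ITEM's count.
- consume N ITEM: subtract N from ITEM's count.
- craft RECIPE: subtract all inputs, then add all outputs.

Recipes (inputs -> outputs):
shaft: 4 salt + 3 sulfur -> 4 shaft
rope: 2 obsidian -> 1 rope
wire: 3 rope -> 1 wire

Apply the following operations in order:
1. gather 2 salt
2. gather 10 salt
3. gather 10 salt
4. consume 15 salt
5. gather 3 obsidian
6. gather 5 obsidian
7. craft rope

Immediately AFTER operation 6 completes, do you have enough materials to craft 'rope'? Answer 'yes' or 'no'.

After 1 (gather 2 salt): salt=2
After 2 (gather 10 salt): salt=12
After 3 (gather 10 salt): salt=22
After 4 (consume 15 salt): salt=7
After 5 (gather 3 obsidian): obsidian=3 salt=7
After 6 (gather 5 obsidian): obsidian=8 salt=7

Answer: yes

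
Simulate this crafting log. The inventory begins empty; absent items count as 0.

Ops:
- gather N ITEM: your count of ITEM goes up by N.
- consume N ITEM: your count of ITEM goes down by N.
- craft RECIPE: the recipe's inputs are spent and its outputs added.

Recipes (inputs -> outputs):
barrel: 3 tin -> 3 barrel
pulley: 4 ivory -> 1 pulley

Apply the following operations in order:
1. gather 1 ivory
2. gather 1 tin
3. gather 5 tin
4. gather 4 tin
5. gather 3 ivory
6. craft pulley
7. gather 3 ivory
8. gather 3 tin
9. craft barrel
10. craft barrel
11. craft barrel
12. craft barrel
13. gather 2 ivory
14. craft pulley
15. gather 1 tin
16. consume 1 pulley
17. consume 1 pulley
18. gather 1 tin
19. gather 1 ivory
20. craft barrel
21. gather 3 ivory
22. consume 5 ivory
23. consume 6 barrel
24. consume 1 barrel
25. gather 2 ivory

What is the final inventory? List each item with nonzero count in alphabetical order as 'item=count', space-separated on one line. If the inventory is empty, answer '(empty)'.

After 1 (gather 1 ivory): ivory=1
After 2 (gather 1 tin): ivory=1 tin=1
After 3 (gather 5 tin): ivory=1 tin=6
After 4 (gather 4 tin): ivory=1 tin=10
After 5 (gather 3 ivory): ivory=4 tin=10
After 6 (craft pulley): pulley=1 tin=10
After 7 (gather 3 ivory): ivory=3 pulley=1 tin=10
After 8 (gather 3 tin): ivory=3 pulley=1 tin=13
After 9 (craft barrel): barrel=3 ivory=3 pulley=1 tin=10
After 10 (craft barrel): barrel=6 ivory=3 pulley=1 tin=7
After 11 (craft barrel): barrel=9 ivory=3 pulley=1 tin=4
After 12 (craft barrel): barrel=12 ivory=3 pulley=1 tin=1
After 13 (gather 2 ivory): barrel=12 ivory=5 pulley=1 tin=1
After 14 (craft pulley): barrel=12 ivory=1 pulley=2 tin=1
After 15 (gather 1 tin): barrel=12 ivory=1 pulley=2 tin=2
After 16 (consume 1 pulley): barrel=12 ivory=1 pulley=1 tin=2
After 17 (consume 1 pulley): barrel=12 ivory=1 tin=2
After 18 (gather 1 tin): barrel=12 ivory=1 tin=3
After 19 (gather 1 ivory): barrel=12 ivory=2 tin=3
After 20 (craft barrel): barrel=15 ivory=2
After 21 (gather 3 ivory): barrel=15 ivory=5
After 22 (consume 5 ivory): barrel=15
After 23 (consume 6 barrel): barrel=9
After 24 (consume 1 barrel): barrel=8
After 25 (gather 2 ivory): barrel=8 ivory=2

Answer: barrel=8 ivory=2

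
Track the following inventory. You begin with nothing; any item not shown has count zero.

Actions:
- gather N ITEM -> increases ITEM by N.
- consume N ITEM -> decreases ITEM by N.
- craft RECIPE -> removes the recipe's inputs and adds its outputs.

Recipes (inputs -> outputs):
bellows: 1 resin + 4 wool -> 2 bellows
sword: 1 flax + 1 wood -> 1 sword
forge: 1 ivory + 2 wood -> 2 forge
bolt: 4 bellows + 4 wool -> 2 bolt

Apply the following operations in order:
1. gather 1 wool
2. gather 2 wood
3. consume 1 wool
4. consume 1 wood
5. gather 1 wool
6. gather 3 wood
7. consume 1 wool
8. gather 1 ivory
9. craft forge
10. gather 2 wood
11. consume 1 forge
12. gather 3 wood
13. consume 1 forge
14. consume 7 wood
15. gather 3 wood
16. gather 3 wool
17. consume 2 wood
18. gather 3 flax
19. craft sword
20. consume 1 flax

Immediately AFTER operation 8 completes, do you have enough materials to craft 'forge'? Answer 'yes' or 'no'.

Answer: yes

Derivation:
After 1 (gather 1 wool): wool=1
After 2 (gather 2 wood): wood=2 wool=1
After 3 (consume 1 wool): wood=2
After 4 (consume 1 wood): wood=1
After 5 (gather 1 wool): wood=1 wool=1
After 6 (gather 3 wood): wood=4 wool=1
After 7 (consume 1 wool): wood=4
After 8 (gather 1 ivory): ivory=1 wood=4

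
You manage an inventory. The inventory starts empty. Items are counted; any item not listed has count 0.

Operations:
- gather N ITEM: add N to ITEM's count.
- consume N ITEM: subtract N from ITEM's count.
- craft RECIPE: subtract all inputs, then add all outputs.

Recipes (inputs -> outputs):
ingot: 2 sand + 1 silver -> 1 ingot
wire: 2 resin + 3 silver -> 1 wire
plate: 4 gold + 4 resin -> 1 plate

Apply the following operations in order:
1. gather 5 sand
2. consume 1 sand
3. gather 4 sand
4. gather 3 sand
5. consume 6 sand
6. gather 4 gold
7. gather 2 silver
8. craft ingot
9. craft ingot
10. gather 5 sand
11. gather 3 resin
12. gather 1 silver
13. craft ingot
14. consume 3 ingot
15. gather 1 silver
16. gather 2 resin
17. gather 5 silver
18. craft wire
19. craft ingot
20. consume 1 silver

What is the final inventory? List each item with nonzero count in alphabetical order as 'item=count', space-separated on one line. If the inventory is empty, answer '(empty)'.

Answer: gold=4 ingot=1 resin=3 sand=2 silver=1 wire=1

Derivation:
After 1 (gather 5 sand): sand=5
After 2 (consume 1 sand): sand=4
After 3 (gather 4 sand): sand=8
After 4 (gather 3 sand): sand=11
After 5 (consume 6 sand): sand=5
After 6 (gather 4 gold): gold=4 sand=5
After 7 (gather 2 silver): gold=4 sand=5 silver=2
After 8 (craft ingot): gold=4 ingot=1 sand=3 silver=1
After 9 (craft ingot): gold=4 ingot=2 sand=1
After 10 (gather 5 sand): gold=4 ingot=2 sand=6
After 11 (gather 3 resin): gold=4 ingot=2 resin=3 sand=6
After 12 (gather 1 silver): gold=4 ingot=2 resin=3 sand=6 silver=1
After 13 (craft ingot): gold=4 ingot=3 resin=3 sand=4
After 14 (consume 3 ingot): gold=4 resin=3 sand=4
After 15 (gather 1 silver): gold=4 resin=3 sand=4 silver=1
After 16 (gather 2 resin): gold=4 resin=5 sand=4 silver=1
After 17 (gather 5 silver): gold=4 resin=5 sand=4 silver=6
After 18 (craft wire): gold=4 resin=3 sand=4 silver=3 wire=1
After 19 (craft ingot): gold=4 ingot=1 resin=3 sand=2 silver=2 wire=1
After 20 (consume 1 silver): gold=4 ingot=1 resin=3 sand=2 silver=1 wire=1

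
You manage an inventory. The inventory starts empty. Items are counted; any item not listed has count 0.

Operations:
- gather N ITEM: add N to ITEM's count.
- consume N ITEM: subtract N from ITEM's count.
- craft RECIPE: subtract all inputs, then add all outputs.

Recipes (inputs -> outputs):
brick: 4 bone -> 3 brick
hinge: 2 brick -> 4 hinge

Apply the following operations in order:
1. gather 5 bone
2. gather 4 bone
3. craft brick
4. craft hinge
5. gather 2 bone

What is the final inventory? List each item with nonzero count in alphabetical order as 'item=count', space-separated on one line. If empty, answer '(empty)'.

Answer: bone=7 brick=1 hinge=4

Derivation:
After 1 (gather 5 bone): bone=5
After 2 (gather 4 bone): bone=9
After 3 (craft brick): bone=5 brick=3
After 4 (craft hinge): bone=5 brick=1 hinge=4
After 5 (gather 2 bone): bone=7 brick=1 hinge=4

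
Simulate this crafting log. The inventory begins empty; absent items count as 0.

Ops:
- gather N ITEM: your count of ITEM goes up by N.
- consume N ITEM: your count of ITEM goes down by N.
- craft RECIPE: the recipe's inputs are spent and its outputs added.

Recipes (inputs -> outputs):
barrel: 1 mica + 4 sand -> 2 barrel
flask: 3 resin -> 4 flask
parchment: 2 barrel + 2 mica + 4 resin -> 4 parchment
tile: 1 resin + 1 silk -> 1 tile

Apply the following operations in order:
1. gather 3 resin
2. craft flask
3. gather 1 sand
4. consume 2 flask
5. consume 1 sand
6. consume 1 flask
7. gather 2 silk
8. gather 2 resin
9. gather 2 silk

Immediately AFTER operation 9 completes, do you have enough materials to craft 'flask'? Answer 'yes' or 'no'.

Answer: no

Derivation:
After 1 (gather 3 resin): resin=3
After 2 (craft flask): flask=4
After 3 (gather 1 sand): flask=4 sand=1
After 4 (consume 2 flask): flask=2 sand=1
After 5 (consume 1 sand): flask=2
After 6 (consume 1 flask): flask=1
After 7 (gather 2 silk): flask=1 silk=2
After 8 (gather 2 resin): flask=1 resin=2 silk=2
After 9 (gather 2 silk): flask=1 resin=2 silk=4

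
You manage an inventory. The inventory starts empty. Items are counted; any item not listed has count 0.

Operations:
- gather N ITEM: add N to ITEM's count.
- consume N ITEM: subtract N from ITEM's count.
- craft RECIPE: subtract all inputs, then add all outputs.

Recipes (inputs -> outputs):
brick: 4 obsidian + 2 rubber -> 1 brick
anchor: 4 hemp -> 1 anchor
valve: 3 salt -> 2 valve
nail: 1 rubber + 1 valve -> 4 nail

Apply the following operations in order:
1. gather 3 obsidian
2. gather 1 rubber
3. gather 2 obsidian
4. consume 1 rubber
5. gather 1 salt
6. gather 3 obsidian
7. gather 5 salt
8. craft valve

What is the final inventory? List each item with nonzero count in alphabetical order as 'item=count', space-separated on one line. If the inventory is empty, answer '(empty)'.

After 1 (gather 3 obsidian): obsidian=3
After 2 (gather 1 rubber): obsidian=3 rubber=1
After 3 (gather 2 obsidian): obsidian=5 rubber=1
After 4 (consume 1 rubber): obsidian=5
After 5 (gather 1 salt): obsidian=5 salt=1
After 6 (gather 3 obsidian): obsidian=8 salt=1
After 7 (gather 5 salt): obsidian=8 salt=6
After 8 (craft valve): obsidian=8 salt=3 valve=2

Answer: obsidian=8 salt=3 valve=2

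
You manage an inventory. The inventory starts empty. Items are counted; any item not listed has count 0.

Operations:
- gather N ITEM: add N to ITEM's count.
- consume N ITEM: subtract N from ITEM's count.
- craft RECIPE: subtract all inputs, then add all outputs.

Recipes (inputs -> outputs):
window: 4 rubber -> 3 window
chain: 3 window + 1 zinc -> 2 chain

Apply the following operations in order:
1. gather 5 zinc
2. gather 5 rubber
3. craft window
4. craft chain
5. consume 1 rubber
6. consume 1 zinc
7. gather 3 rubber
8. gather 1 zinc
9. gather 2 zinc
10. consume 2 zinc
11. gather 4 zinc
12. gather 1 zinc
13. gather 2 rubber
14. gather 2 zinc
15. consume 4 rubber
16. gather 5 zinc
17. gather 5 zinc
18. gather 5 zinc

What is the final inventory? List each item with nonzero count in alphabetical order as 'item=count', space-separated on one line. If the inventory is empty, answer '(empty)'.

After 1 (gather 5 zinc): zinc=5
After 2 (gather 5 rubber): rubber=5 zinc=5
After 3 (craft window): rubber=1 window=3 zinc=5
After 4 (craft chain): chain=2 rubber=1 zinc=4
After 5 (consume 1 rubber): chain=2 zinc=4
After 6 (consume 1 zinc): chain=2 zinc=3
After 7 (gather 3 rubber): chain=2 rubber=3 zinc=3
After 8 (gather 1 zinc): chain=2 rubber=3 zinc=4
After 9 (gather 2 zinc): chain=2 rubber=3 zinc=6
After 10 (consume 2 zinc): chain=2 rubber=3 zinc=4
After 11 (gather 4 zinc): chain=2 rubber=3 zinc=8
After 12 (gather 1 zinc): chain=2 rubber=3 zinc=9
After 13 (gather 2 rubber): chain=2 rubber=5 zinc=9
After 14 (gather 2 zinc): chain=2 rubber=5 zinc=11
After 15 (consume 4 rubber): chain=2 rubber=1 zinc=11
After 16 (gather 5 zinc): chain=2 rubber=1 zinc=16
After 17 (gather 5 zinc): chain=2 rubber=1 zinc=21
After 18 (gather 5 zinc): chain=2 rubber=1 zinc=26

Answer: chain=2 rubber=1 zinc=26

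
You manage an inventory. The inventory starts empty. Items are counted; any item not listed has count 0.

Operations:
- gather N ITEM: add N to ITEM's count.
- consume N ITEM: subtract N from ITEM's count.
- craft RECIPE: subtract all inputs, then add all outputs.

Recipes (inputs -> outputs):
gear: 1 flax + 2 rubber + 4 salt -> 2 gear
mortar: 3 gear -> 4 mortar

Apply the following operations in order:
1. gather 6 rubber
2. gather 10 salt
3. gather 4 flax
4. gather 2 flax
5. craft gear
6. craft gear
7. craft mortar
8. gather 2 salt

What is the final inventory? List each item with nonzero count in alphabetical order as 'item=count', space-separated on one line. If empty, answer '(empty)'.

Answer: flax=4 gear=1 mortar=4 rubber=2 salt=4

Derivation:
After 1 (gather 6 rubber): rubber=6
After 2 (gather 10 salt): rubber=6 salt=10
After 3 (gather 4 flax): flax=4 rubber=6 salt=10
After 4 (gather 2 flax): flax=6 rubber=6 salt=10
After 5 (craft gear): flax=5 gear=2 rubber=4 salt=6
After 6 (craft gear): flax=4 gear=4 rubber=2 salt=2
After 7 (craft mortar): flax=4 gear=1 mortar=4 rubber=2 salt=2
After 8 (gather 2 salt): flax=4 gear=1 mortar=4 rubber=2 salt=4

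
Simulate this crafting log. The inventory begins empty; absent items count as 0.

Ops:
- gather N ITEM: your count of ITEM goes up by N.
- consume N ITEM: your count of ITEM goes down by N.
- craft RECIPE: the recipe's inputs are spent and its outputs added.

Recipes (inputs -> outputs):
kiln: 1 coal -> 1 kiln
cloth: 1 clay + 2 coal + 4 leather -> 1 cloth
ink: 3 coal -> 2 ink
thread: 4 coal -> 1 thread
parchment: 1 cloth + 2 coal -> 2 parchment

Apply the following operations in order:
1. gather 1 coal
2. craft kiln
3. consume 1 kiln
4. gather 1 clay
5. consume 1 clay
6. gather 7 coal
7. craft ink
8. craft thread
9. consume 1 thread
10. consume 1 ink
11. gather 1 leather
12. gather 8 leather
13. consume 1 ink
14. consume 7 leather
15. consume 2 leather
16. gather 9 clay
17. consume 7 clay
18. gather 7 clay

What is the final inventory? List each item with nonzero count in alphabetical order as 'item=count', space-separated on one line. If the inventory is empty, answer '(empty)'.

Answer: clay=9

Derivation:
After 1 (gather 1 coal): coal=1
After 2 (craft kiln): kiln=1
After 3 (consume 1 kiln): (empty)
After 4 (gather 1 clay): clay=1
After 5 (consume 1 clay): (empty)
After 6 (gather 7 coal): coal=7
After 7 (craft ink): coal=4 ink=2
After 8 (craft thread): ink=2 thread=1
After 9 (consume 1 thread): ink=2
After 10 (consume 1 ink): ink=1
After 11 (gather 1 leather): ink=1 leather=1
After 12 (gather 8 leather): ink=1 leather=9
After 13 (consume 1 ink): leather=9
After 14 (consume 7 leather): leather=2
After 15 (consume 2 leather): (empty)
After 16 (gather 9 clay): clay=9
After 17 (consume 7 clay): clay=2
After 18 (gather 7 clay): clay=9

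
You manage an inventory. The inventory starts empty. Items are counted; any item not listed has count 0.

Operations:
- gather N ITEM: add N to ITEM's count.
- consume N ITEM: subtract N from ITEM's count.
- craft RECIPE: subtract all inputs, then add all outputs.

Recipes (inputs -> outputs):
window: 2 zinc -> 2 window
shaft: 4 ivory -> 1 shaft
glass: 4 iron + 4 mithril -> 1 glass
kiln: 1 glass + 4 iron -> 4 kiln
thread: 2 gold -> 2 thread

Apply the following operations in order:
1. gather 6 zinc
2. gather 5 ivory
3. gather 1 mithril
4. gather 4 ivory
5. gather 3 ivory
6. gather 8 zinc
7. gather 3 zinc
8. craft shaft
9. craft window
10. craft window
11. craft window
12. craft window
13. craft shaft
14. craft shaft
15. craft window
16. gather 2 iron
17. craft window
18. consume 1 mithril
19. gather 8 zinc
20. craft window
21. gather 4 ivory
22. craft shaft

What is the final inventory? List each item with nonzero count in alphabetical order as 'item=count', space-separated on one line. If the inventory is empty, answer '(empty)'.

Answer: iron=2 shaft=4 window=14 zinc=11

Derivation:
After 1 (gather 6 zinc): zinc=6
After 2 (gather 5 ivory): ivory=5 zinc=6
After 3 (gather 1 mithril): ivory=5 mithril=1 zinc=6
After 4 (gather 4 ivory): ivory=9 mithril=1 zinc=6
After 5 (gather 3 ivory): ivory=12 mithril=1 zinc=6
After 6 (gather 8 zinc): ivory=12 mithril=1 zinc=14
After 7 (gather 3 zinc): ivory=12 mithril=1 zinc=17
After 8 (craft shaft): ivory=8 mithril=1 shaft=1 zinc=17
After 9 (craft window): ivory=8 mithril=1 shaft=1 window=2 zinc=15
After 10 (craft window): ivory=8 mithril=1 shaft=1 window=4 zinc=13
After 11 (craft window): ivory=8 mithril=1 shaft=1 window=6 zinc=11
After 12 (craft window): ivory=8 mithril=1 shaft=1 window=8 zinc=9
After 13 (craft shaft): ivory=4 mithril=1 shaft=2 window=8 zinc=9
After 14 (craft shaft): mithril=1 shaft=3 window=8 zinc=9
After 15 (craft window): mithril=1 shaft=3 window=10 zinc=7
After 16 (gather 2 iron): iron=2 mithril=1 shaft=3 window=10 zinc=7
After 17 (craft window): iron=2 mithril=1 shaft=3 window=12 zinc=5
After 18 (consume 1 mithril): iron=2 shaft=3 window=12 zinc=5
After 19 (gather 8 zinc): iron=2 shaft=3 window=12 zinc=13
After 20 (craft window): iron=2 shaft=3 window=14 zinc=11
After 21 (gather 4 ivory): iron=2 ivory=4 shaft=3 window=14 zinc=11
After 22 (craft shaft): iron=2 shaft=4 window=14 zinc=11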